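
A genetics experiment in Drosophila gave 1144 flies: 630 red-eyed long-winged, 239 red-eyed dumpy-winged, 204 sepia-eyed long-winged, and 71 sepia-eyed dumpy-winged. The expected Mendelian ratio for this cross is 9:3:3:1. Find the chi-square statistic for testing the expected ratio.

Under the 9:3:3:1 hypothesis (Σ ratio = 16, N = 1144):
  red-eyed long-winged: 1144 × 9/16 = 643.5
  red-eyed dumpy-winged: 1144 × 3/16 = 214.5
  sepia-eyed long-winged: 1144 × 3/16 = 214.5
  sepia-eyed dumpy-winged: 1144 × 1/16 = 71.5
χ² = Σ (O − E)² / E
  red-eyed long-winged: (630 − 643.5)² / 643.5 = 0.2832
  red-eyed dumpy-winged: (239 − 214.5)² / 214.5 = 2.7984
  sepia-eyed long-winged: (204 − 214.5)² / 214.5 = 0.5140
  sepia-eyed dumpy-winged: (71 − 71.5)² / 71.5 = 0.0035
χ² = 0.2832 + 2.7984 + 0.5140 + 0.0035 = 3.5991 ≈ 3.599

3.599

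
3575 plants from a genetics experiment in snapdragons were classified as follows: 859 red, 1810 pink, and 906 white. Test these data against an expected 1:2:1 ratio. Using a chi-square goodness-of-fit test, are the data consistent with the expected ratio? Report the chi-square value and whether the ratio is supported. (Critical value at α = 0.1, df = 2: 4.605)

1.802; consistent

Under the 1:2:1 hypothesis (Σ ratio = 4, N = 3575):
  red: 3575 × 1/4 = 893.75
  pink: 3575 × 2/4 = 1787.5
  white: 3575 × 1/4 = 893.75
χ² = Σ (O − E)² / E
  red: (859 − 893.75)² / 893.75 = 1.3511
  pink: (1810 − 1787.5)² / 1787.5 = 0.2832
  white: (906 − 893.75)² / 893.75 = 0.1679
χ² = 1.3511 + 0.2832 + 0.1679 = 1.8022 ≈ 1.802
Degrees of freedom = 3 − 1 = 2; critical value at α = 0.1 is 4.605.
Since 1.802 < 4.605, we fail to reject the null hypothesis — the data are consistent with the 1:2:1 ratio.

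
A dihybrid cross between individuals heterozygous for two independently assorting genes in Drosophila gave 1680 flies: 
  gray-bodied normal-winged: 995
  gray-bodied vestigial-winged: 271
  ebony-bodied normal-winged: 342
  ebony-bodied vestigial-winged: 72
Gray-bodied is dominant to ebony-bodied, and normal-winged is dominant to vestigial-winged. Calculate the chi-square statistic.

A dihybrid F₂ with independent assortment and complete dominance at both loci gives a 9:3:3:1 phenotypic ratio.
Under the 9:3:3:1 hypothesis (Σ ratio = 16, N = 1680):
  gray-bodied normal-winged: 1680 × 9/16 = 945
  gray-bodied vestigial-winged: 1680 × 3/16 = 315
  ebony-bodied normal-winged: 1680 × 3/16 = 315
  ebony-bodied vestigial-winged: 1680 × 1/16 = 105
χ² = Σ (O − E)² / E
  gray-bodied normal-winged: (995 − 945)² / 945 = 2.6455
  gray-bodied vestigial-winged: (271 − 315)² / 315 = 6.1460
  ebony-bodied normal-winged: (342 − 315)² / 315 = 2.3143
  ebony-bodied vestigial-winged: (72 − 105)² / 105 = 10.3714
χ² = 2.6455 + 6.1460 + 2.3143 + 10.3714 = 21.4772 ≈ 21.477

21.477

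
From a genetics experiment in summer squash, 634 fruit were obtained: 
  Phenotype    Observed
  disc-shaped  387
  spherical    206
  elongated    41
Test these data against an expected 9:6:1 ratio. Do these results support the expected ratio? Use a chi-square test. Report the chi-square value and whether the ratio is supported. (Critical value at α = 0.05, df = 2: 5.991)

6.875; not consistent

Under the 9:6:1 hypothesis (Σ ratio = 16, N = 634):
  disc-shaped: 634 × 9/16 = 356.625
  spherical: 634 × 6/16 = 237.75
  elongated: 634 × 1/16 = 39.625
χ² = Σ (O − E)² / E
  disc-shaped: (387 − 356.625)² / 356.625 = 2.5871
  spherical: (206 − 237.75)² / 237.75 = 4.2400
  elongated: (41 − 39.625)² / 39.625 = 0.0477
χ² = 2.5871 + 4.2400 + 0.0477 = 6.8748 ≈ 6.875
Degrees of freedom = 3 − 1 = 2; critical value at α = 0.05 is 5.991.
Since 6.875 > 5.991, we reject the null hypothesis — the data do not fit the 9:6:1 ratio.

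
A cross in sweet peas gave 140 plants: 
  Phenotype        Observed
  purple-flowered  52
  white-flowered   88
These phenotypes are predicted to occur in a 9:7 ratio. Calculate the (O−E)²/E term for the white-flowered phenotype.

11.683

The 9:7 ratio has 16 parts, so with N = 140 the expected counts are:
  purple-flowered: 140 × 9/16 = 78.75
  white-flowered: 140 × 7/16 = 61.25
Contribution of white-flowered: (88 − 61.25)² / 61.25 = 11.6827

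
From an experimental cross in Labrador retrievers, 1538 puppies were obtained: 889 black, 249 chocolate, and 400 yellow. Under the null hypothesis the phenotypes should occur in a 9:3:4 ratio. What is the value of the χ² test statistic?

Expected counts for N = 1538 under a 9:3:4 ratio (total parts = 16):
  black: 1538 × 9/16 = 865.125
  chocolate: 1538 × 3/16 = 288.375
  yellow: 1538 × 4/16 = 384.5
χ² = Σ (O − E)² / E
  black: (889 − 865.125)² / 865.125 = 0.6589
  chocolate: (249 − 288.375)² / 288.375 = 5.3763
  yellow: (400 − 384.5)² / 384.5 = 0.6248
χ² = 0.6589 + 5.3763 + 0.6248 = 6.660

6.660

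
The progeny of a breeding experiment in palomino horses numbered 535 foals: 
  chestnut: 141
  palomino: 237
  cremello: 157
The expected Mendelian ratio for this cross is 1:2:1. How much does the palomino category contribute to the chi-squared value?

Expected counts for N = 535 under a 1:2:1 ratio (total parts = 4):
  chestnut: 535 × 1/4 = 133.75
  palomino: 535 × 2/4 = 267.5
  cremello: 535 × 1/4 = 133.75
Contribution of palomino: (237 − 267.5)² / 267.5 = 3.4776

3.478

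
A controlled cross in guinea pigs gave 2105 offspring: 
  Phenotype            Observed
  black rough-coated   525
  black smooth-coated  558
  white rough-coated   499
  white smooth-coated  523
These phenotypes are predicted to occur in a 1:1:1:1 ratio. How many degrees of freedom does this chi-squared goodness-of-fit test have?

3

A goodness-of-fit test with 4 phenotype classes has df = 4 − 1 = 3.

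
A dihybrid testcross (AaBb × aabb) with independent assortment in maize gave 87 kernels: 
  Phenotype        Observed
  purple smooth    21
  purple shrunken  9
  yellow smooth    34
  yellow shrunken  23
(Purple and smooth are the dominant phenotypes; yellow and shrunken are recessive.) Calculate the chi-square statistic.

14.471

A dihybrid testcross with independent assortment gives a 1:1:1:1 ratio.
Under the 1:1:1:1 hypothesis (Σ ratio = 4, N = 87):
  purple smooth: 87 × 1/4 = 21.75
  purple shrunken: 87 × 1/4 = 21.75
  yellow smooth: 87 × 1/4 = 21.75
  yellow shrunken: 87 × 1/4 = 21.75
χ² = Σ (O − E)² / E
  purple smooth: (21 − 21.75)² / 21.75 = 0.0259
  purple shrunken: (9 − 21.75)² / 21.75 = 7.4741
  yellow smooth: (34 − 21.75)² / 21.75 = 6.8994
  yellow shrunken: (23 − 21.75)² / 21.75 = 0.0718
χ² = 0.0259 + 7.4741 + 6.8994 + 0.0718 = 14.4712 ≈ 14.471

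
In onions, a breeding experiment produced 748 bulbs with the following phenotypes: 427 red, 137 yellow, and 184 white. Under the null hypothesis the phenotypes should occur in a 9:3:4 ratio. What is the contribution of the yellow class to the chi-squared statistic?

Total ratio parts = 16. Expected numbers out of 748:
  red: 748 × 9/16 = 420.75
  yellow: 748 × 3/16 = 140.25
  white: 748 × 4/16 = 187
Contribution of yellow: (137 − 140.25)² / 140.25 = 0.0753

0.075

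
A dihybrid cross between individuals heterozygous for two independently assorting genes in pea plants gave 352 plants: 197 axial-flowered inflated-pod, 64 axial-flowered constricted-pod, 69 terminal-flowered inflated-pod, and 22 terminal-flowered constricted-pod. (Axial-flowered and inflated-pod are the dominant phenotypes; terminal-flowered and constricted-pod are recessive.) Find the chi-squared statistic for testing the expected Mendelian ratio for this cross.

0.202

A dihybrid F₂ with independent assortment and complete dominance at both loci gives a 9:3:3:1 phenotypic ratio.
The 9:3:3:1 ratio has 16 parts, so with N = 352 the expected counts are:
  axial-flowered inflated-pod: 352 × 9/16 = 198
  axial-flowered constricted-pod: 352 × 3/16 = 66
  terminal-flowered inflated-pod: 352 × 3/16 = 66
  terminal-flowered constricted-pod: 352 × 1/16 = 22
χ² = Σ (O − E)² / E
  axial-flowered inflated-pod: (197 − 198)² / 198 = 0.0051
  axial-flowered constricted-pod: (64 − 66)² / 66 = 0.0606
  terminal-flowered inflated-pod: (69 − 66)² / 66 = 0.1364
  terminal-flowered constricted-pod: (22 − 22)² / 22 = 0.0000
χ² = 0.0051 + 0.0606 + 0.1364 + 0.0000 = 0.2021 ≈ 0.202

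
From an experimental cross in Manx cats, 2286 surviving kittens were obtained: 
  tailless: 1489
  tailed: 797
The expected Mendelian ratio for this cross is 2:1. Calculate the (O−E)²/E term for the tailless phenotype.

Expected counts for N = 2286 under a 2:1 ratio (total parts = 3):
  tailless: 2286 × 2/3 = 1524
  tailed: 2286 × 1/3 = 762
Contribution of tailless: (1489 − 1524)² / 1524 = 0.8038

0.804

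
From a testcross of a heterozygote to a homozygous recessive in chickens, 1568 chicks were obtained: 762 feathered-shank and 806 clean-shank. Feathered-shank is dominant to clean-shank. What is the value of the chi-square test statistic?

1.235

A testcross of a heterozygote (Aa × aa) gives a 1:1 phenotypic ratio.
Expected counts for N = 1568 under a 1:1 ratio (total parts = 2):
  feathered-shank: 1568 × 1/2 = 784
  clean-shank: 1568 × 1/2 = 784
χ² = Σ (O − E)² / E
  feathered-shank: (762 − 784)² / 784 = 0.6173
  clean-shank: (806 − 784)² / 784 = 0.6173
χ² = 0.6173 + 0.6173 = 1.2346 ≈ 1.235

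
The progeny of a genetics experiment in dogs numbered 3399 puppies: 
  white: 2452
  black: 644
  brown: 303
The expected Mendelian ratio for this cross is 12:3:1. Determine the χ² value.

42.387

Total ratio parts = 16. Expected numbers out of 3399:
  white: 3399 × 12/16 = 2549.25
  black: 3399 × 3/16 = 637.3125
  brown: 3399 × 1/16 = 212.4375
χ² = Σ (O − E)² / E
  white: (2452 − 2549.25)² / 2549.25 = 3.7099
  black: (644 − 637.3125)² / 637.3125 = 0.0702
  brown: (303 − 212.4375)² / 212.4375 = 38.6070
χ² = 3.7099 + 0.0702 + 38.6070 = 42.3871 ≈ 42.387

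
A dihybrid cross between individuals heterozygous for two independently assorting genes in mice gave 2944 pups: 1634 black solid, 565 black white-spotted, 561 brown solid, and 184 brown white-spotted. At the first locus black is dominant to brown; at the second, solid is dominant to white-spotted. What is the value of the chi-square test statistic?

A dihybrid F₂ with independent assortment and complete dominance at both loci gives a 9:3:3:1 phenotypic ratio.
Under the 9:3:3:1 hypothesis (Σ ratio = 16, N = 2944):
  black solid: 2944 × 9/16 = 1656
  black white-spotted: 2944 × 3/16 = 552
  brown solid: 2944 × 3/16 = 552
  brown white-spotted: 2944 × 1/16 = 184
χ² = Σ (O − E)² / E
  black solid: (1634 − 1656)² / 1656 = 0.2923
  black white-spotted: (565 − 552)² / 552 = 0.3062
  brown solid: (561 − 552)² / 552 = 0.1467
  brown white-spotted: (184 − 184)² / 184 = 0.0000
χ² = 0.2923 + 0.3062 + 0.1467 + 0.0000 = 0.7452 ≈ 0.745

0.745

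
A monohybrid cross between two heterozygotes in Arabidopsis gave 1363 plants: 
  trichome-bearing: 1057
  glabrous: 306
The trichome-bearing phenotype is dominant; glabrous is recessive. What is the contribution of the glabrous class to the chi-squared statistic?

3.544

For a monohybrid cross between heterozygotes with complete dominance, the expected phenotypic ratio is 3:1.
Under the 3:1 hypothesis (Σ ratio = 4, N = 1363):
  trichome-bearing: 1363 × 3/4 = 1022.25
  glabrous: 1363 × 1/4 = 340.75
Contribution of glabrous: (306 − 340.75)² / 340.75 = 3.5438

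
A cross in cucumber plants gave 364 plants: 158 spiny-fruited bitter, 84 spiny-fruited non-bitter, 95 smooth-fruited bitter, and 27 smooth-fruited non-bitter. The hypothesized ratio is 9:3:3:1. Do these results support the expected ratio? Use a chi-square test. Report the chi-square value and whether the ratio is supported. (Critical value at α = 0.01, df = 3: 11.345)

25.587; not consistent

The 9:3:3:1 ratio has 16 parts, so with N = 364 the expected counts are:
  spiny-fruited bitter: 364 × 9/16 = 204.75
  spiny-fruited non-bitter: 364 × 3/16 = 68.25
  smooth-fruited bitter: 364 × 3/16 = 68.25
  smooth-fruited non-bitter: 364 × 1/16 = 22.75
χ² = Σ (O − E)² / E
  spiny-fruited bitter: (158 − 204.75)² / 204.75 = 10.6743
  spiny-fruited non-bitter: (84 − 68.25)² / 68.25 = 3.6346
  smooth-fruited bitter: (95 − 68.25)² / 68.25 = 10.4844
  smooth-fruited non-bitter: (27 − 22.75)² / 22.75 = 0.7940
χ² = 10.6743 + 3.6346 + 10.4844 + 0.7940 = 25.5873 ≈ 25.587
Degrees of freedom = 4 − 1 = 3; critical value at α = 0.01 is 11.345.
Since 25.587 > 11.345, we reject the null hypothesis — the data do not fit the 9:3:3:1 ratio.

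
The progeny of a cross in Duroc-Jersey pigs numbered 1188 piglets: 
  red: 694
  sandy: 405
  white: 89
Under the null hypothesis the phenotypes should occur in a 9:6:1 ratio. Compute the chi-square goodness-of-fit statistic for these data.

Under the 9:6:1 hypothesis (Σ ratio = 16, N = 1188):
  red: 1188 × 9/16 = 668.25
  sandy: 1188 × 6/16 = 445.5
  white: 1188 × 1/16 = 74.25
χ² = Σ (O − E)² / E
  red: (694 − 668.25)² / 668.25 = 0.9922
  sandy: (405 − 445.5)² / 445.5 = 3.6818
  white: (89 − 74.25)² / 74.25 = 2.9301
χ² = 0.9922 + 3.6818 + 2.9301 = 7.6041 ≈ 7.604

7.604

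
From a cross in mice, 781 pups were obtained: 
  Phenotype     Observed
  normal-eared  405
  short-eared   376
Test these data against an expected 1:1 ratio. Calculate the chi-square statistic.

Under the 1:1 hypothesis (Σ ratio = 2, N = 781):
  normal-eared: 781 × 1/2 = 390.5
  short-eared: 781 × 1/2 = 390.5
χ² = Σ (O − E)² / E
  normal-eared: (405 − 390.5)² / 390.5 = 0.5384
  short-eared: (376 − 390.5)² / 390.5 = 0.5384
χ² = 0.5384 + 0.5384 = 1.0768 ≈ 1.077

1.077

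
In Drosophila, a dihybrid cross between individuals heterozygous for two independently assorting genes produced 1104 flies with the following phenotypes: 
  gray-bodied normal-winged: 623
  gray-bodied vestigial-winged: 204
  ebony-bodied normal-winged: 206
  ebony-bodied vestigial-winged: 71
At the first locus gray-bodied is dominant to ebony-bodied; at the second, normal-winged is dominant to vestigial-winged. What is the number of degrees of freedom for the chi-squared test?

3

A dihybrid F₂ with independent assortment and complete dominance at both loci gives a 9:3:3:1 phenotypic ratio.
A goodness-of-fit test with 4 phenotype classes has df = 4 − 1 = 3.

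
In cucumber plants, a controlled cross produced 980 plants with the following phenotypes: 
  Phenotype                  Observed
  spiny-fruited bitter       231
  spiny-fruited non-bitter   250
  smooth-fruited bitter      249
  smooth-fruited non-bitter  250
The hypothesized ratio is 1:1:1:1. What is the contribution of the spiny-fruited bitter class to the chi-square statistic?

0.800

The 1:1:1:1 ratio has 4 parts, so with N = 980 the expected counts are:
  spiny-fruited bitter: 980 × 1/4 = 245
  spiny-fruited non-bitter: 980 × 1/4 = 245
  smooth-fruited bitter: 980 × 1/4 = 245
  smooth-fruited non-bitter: 980 × 1/4 = 245
Contribution of spiny-fruited bitter: (231 − 245)² / 245 = 0.8000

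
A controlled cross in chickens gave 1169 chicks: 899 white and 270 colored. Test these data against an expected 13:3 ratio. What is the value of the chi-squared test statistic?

14.498

Expected counts for N = 1169 under a 13:3 ratio (total parts = 16):
  white: 1169 × 13/16 = 949.8125
  colored: 1169 × 3/16 = 219.1875
χ² = Σ (O − E)² / E
  white: (899 − 949.8125)² / 949.8125 = 2.7183
  colored: (270 − 219.1875)² / 219.1875 = 11.7795
χ² = 2.7183 + 11.7795 = 14.4978 ≈ 14.498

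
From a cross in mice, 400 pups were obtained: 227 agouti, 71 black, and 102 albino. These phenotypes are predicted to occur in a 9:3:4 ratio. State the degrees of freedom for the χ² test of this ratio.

A goodness-of-fit test with 3 phenotype classes has df = 3 − 1 = 2.

2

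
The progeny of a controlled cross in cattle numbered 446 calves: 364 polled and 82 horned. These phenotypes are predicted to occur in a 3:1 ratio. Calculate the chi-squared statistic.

10.407

Under the 3:1 hypothesis (Σ ratio = 4, N = 446):
  polled: 446 × 3/4 = 334.5
  horned: 446 × 1/4 = 111.5
χ² = Σ (O − E)² / E
  polled: (364 − 334.5)² / 334.5 = 2.6016
  horned: (82 − 111.5)² / 111.5 = 7.8049
χ² = 2.6016 + 7.8049 = 10.4065 ≈ 10.407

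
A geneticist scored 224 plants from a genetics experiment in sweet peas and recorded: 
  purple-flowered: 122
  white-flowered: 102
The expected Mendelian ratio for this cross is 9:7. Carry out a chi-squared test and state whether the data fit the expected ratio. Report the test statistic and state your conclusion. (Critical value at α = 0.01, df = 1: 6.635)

Expected counts for N = 224 under a 9:7 ratio (total parts = 16):
  purple-flowered: 224 × 9/16 = 126
  white-flowered: 224 × 7/16 = 98
χ² = Σ (O − E)² / E
  purple-flowered: (122 − 126)² / 126 = 0.1270
  white-flowered: (102 − 98)² / 98 = 0.1633
χ² = 0.1270 + 0.1633 = 0.2903 ≈ 0.290
Degrees of freedom = 2 − 1 = 1; critical value at α = 0.01 is 6.635.
Since 0.290 < 6.635, we fail to reject the null hypothesis — the data are consistent with the 9:7 ratio.

0.290; consistent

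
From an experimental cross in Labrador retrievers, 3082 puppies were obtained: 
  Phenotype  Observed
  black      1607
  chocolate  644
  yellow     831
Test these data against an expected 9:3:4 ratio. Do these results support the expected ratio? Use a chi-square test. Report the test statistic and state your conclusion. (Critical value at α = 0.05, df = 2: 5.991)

Under the 9:3:4 hypothesis (Σ ratio = 16, N = 3082):
  black: 3082 × 9/16 = 1733.625
  chocolate: 3082 × 3/16 = 577.875
  yellow: 3082 × 4/16 = 770.5
χ² = Σ (O − E)² / E
  black: (1607 − 1733.625)² / 1733.625 = 9.2488
  chocolate: (644 − 577.875)² / 577.875 = 7.5665
  yellow: (831 − 770.5)² / 770.5 = 4.7505
χ² = 9.2488 + 7.5665 + 4.7505 = 21.5658 ≈ 21.566
Degrees of freedom = 3 − 1 = 2; critical value at α = 0.05 is 5.991.
Since 21.566 > 5.991, we reject the null hypothesis — the data do not fit the 9:3:4 ratio.

21.566; not consistent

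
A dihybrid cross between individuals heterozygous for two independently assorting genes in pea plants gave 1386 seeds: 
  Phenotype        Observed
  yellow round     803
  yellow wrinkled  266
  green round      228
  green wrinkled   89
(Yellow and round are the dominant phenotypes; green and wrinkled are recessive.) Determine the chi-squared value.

A dihybrid F₂ with independent assortment and complete dominance at both loci gives a 9:3:3:1 phenotypic ratio.
The 9:3:3:1 ratio has 16 parts, so with N = 1386 the expected counts are:
  yellow round: 1386 × 9/16 = 779.625
  yellow wrinkled: 1386 × 3/16 = 259.875
  green round: 1386 × 3/16 = 259.875
  green wrinkled: 1386 × 1/16 = 86.625
χ² = Σ (O − E)² / E
  yellow round: (803 − 779.625)² / 779.625 = 0.7008
  yellow wrinkled: (266 − 259.875)² / 259.875 = 0.1444
  green round: (228 − 259.875)² / 259.875 = 3.9096
  green wrinkled: (89 − 86.625)² / 86.625 = 0.0651
χ² = 0.7008 + 0.1444 + 3.9096 + 0.0651 = 4.8199 ≈ 4.820

4.820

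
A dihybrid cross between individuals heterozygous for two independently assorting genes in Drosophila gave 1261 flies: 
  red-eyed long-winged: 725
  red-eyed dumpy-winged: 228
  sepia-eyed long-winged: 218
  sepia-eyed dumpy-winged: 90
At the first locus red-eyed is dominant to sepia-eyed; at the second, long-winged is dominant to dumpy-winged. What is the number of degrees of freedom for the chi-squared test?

3

A dihybrid F₂ with independent assortment and complete dominance at both loci gives a 9:3:3:1 phenotypic ratio.
A goodness-of-fit test with 4 phenotype classes has df = 4 − 1 = 3.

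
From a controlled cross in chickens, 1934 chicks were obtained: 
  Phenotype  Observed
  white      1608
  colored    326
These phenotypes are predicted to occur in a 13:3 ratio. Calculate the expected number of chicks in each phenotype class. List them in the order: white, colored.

1571.375, 362.625

Under the 13:3 hypothesis (Σ ratio = 16, N = 1934):
  white: 1934 × 13/16 = 1571.375
  colored: 1934 × 3/16 = 362.625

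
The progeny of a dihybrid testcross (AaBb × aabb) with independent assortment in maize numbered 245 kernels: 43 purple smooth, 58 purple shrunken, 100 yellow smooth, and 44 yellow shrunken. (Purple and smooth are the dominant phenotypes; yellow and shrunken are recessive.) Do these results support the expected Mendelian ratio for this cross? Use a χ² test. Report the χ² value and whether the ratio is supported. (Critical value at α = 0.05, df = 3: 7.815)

A dihybrid testcross with independent assortment gives a 1:1:1:1 ratio.
Expected counts for N = 245 under a 1:1:1:1 ratio (total parts = 4):
  purple smooth: 245 × 1/4 = 61.25
  purple shrunken: 245 × 1/4 = 61.25
  yellow smooth: 245 × 1/4 = 61.25
  yellow shrunken: 245 × 1/4 = 61.25
χ² = Σ (O − E)² / E
  purple smooth: (43 − 61.25)² / 61.25 = 5.4378
  purple shrunken: (58 − 61.25)² / 61.25 = 0.1724
  yellow smooth: (100 − 61.25)² / 61.25 = 24.5153
  yellow shrunken: (44 − 61.25)² / 61.25 = 4.8582
χ² = 5.4378 + 0.1724 + 24.5153 + 4.8582 = 34.9837 ≈ 34.984
Degrees of freedom = 4 − 1 = 3; critical value at α = 0.05 is 7.815.
Since 34.984 > 7.815, we reject the null hypothesis — the data do not fit the 1:1:1:1 ratio.

34.984; not consistent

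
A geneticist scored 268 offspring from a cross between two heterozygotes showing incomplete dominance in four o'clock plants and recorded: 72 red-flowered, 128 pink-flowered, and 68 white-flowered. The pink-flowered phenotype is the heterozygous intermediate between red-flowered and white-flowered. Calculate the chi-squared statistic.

With incomplete dominance, a heterozygote × heterozygote cross gives a 1:2:1 phenotypic ratio.
Expected counts for N = 268 under a 1:2:1 ratio (total parts = 4):
  red-flowered: 268 × 1/4 = 67
  pink-flowered: 268 × 2/4 = 134
  white-flowered: 268 × 1/4 = 67
χ² = Σ (O − E)² / E
  red-flowered: (72 − 67)² / 67 = 0.3731
  pink-flowered: (128 − 134)² / 134 = 0.2687
  white-flowered: (68 − 67)² / 67 = 0.0149
χ² = 0.3731 + 0.2687 + 0.0149 = 0.6567 ≈ 0.657

0.657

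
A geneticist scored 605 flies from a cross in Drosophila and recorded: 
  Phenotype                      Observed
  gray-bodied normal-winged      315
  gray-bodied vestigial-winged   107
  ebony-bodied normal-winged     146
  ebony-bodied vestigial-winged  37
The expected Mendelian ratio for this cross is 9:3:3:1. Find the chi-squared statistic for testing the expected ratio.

11.613

The 9:3:3:1 ratio has 16 parts, so with N = 605 the expected counts are:
  gray-bodied normal-winged: 605 × 9/16 = 340.3125
  gray-bodied vestigial-winged: 605 × 3/16 = 113.4375
  ebony-bodied normal-winged: 605 × 3/16 = 113.4375
  ebony-bodied vestigial-winged: 605 × 1/16 = 37.8125
χ² = Σ (O − E)² / E
  gray-bodied normal-winged: (315 − 340.3125)² / 340.3125 = 1.8827
  gray-bodied vestigial-winged: (107 − 113.4375)² / 113.4375 = 0.3653
  ebony-bodied normal-winged: (146 − 113.4375)² / 113.4375 = 9.3471
  ebony-bodied vestigial-winged: (37 − 37.8125)² / 37.8125 = 0.0175
χ² = 1.8827 + 0.3653 + 9.3471 + 0.0175 = 11.6126 ≈ 11.613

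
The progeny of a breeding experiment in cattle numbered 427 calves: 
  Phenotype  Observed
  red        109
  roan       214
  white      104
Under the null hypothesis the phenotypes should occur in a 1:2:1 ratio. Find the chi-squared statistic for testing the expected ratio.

Expected counts for N = 427 under a 1:2:1 ratio (total parts = 4):
  red: 427 × 1/4 = 106.75
  roan: 427 × 2/4 = 213.5
  white: 427 × 1/4 = 106.75
χ² = Σ (O − E)² / E
  red: (109 − 106.75)² / 106.75 = 0.0474
  roan: (214 − 213.5)² / 213.5 = 0.0012
  white: (104 − 106.75)² / 106.75 = 0.0708
χ² = 0.0474 + 0.0012 + 0.0708 = 0.1194 ≈ 0.119

0.119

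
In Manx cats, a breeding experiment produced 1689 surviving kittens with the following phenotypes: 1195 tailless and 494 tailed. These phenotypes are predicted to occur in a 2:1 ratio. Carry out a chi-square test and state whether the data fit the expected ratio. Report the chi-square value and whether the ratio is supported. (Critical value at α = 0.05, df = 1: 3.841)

Under the 2:1 hypothesis (Σ ratio = 3, N = 1689):
  tailless: 1689 × 2/3 = 1126
  tailed: 1689 × 1/3 = 563
χ² = Σ (O − E)² / E
  tailless: (1195 − 1126)² / 1126 = 4.2282
  tailed: (494 − 563)² / 563 = 8.4565
χ² = 4.2282 + 8.4565 = 12.6847 ≈ 12.685
Degrees of freedom = 2 − 1 = 1; critical value at α = 0.05 is 3.841.
Since 12.685 > 3.841, we reject the null hypothesis — the data do not fit the 2:1 ratio.

12.685; not consistent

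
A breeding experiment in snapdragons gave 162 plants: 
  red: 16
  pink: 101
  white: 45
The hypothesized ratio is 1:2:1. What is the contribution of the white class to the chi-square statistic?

0.500

Total ratio parts = 4. Expected numbers out of 162:
  red: 162 × 1/4 = 40.5
  pink: 162 × 2/4 = 81
  white: 162 × 1/4 = 40.5
Contribution of white: (45 − 40.5)² / 40.5 = 0.5000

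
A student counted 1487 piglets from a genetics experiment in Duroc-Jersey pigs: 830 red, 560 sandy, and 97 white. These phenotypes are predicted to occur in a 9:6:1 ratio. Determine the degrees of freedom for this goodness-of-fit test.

A goodness-of-fit test with 3 phenotype classes has df = 3 − 1 = 2.

2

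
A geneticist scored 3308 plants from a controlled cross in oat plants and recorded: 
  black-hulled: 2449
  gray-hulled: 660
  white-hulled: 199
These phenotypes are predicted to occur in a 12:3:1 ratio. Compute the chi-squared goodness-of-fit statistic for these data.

Expected counts for N = 3308 under a 12:3:1 ratio (total parts = 16):
  black-hulled: 3308 × 12/16 = 2481
  gray-hulled: 3308 × 3/16 = 620.25
  white-hulled: 3308 × 1/16 = 206.75
χ² = Σ (O − E)² / E
  black-hulled: (2449 − 2481)² / 2481 = 0.4127
  gray-hulled: (660 − 620.25)² / 620.25 = 2.5475
  white-hulled: (199 − 206.75)² / 206.75 = 0.2905
χ² = 0.4127 + 2.5475 + 0.2905 = 3.2507 ≈ 3.251

3.251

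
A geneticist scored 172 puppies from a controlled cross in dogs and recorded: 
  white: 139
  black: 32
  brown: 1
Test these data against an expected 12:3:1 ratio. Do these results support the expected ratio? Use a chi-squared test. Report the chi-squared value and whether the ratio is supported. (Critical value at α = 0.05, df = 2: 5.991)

Total ratio parts = 16. Expected numbers out of 172:
  white: 172 × 12/16 = 129
  black: 172 × 3/16 = 32.25
  brown: 172 × 1/16 = 10.75
χ² = Σ (O − E)² / E
  white: (139 − 129)² / 129 = 0.7752
  black: (32 − 32.25)² / 32.25 = 0.0019
  brown: (1 − 10.75)² / 10.75 = 8.8430
χ² = 0.7752 + 0.0019 + 8.8430 = 9.6201 ≈ 9.620
Degrees of freedom = 3 − 1 = 2; critical value at α = 0.05 is 5.991.
Since 9.620 > 5.991, we reject the null hypothesis — the data do not fit the 12:3:1 ratio.

9.620; not consistent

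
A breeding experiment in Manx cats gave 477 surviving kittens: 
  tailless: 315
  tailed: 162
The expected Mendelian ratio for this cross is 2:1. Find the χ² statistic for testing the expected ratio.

0.085

Total ratio parts = 3. Expected numbers out of 477:
  tailless: 477 × 2/3 = 318
  tailed: 477 × 1/3 = 159
χ² = Σ (O − E)² / E
  tailless: (315 − 318)² / 318 = 0.0283
  tailed: (162 − 159)² / 159 = 0.0566
χ² = 0.0283 + 0.0566 = 0.0849 ≈ 0.085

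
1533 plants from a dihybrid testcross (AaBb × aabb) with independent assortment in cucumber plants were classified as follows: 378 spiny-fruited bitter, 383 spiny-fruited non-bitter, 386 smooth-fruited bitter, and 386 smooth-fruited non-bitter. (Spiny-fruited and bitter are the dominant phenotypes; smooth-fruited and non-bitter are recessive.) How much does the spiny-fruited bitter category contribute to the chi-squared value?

A dihybrid testcross with independent assortment gives a 1:1:1:1 ratio.
The 1:1:1:1 ratio has 4 parts, so with N = 1533 the expected counts are:
  spiny-fruited bitter: 1533 × 1/4 = 383.25
  spiny-fruited non-bitter: 1533 × 1/4 = 383.25
  smooth-fruited bitter: 1533 × 1/4 = 383.25
  smooth-fruited non-bitter: 1533 × 1/4 = 383.25
Contribution of spiny-fruited bitter: (378 − 383.25)² / 383.25 = 0.0719

0.072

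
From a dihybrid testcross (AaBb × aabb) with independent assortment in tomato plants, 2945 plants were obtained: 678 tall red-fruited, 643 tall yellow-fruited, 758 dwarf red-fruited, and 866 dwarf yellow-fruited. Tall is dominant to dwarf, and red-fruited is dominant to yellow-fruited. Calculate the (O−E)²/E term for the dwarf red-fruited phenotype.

0.643

A dihybrid testcross with independent assortment gives a 1:1:1:1 ratio.
Total ratio parts = 4. Expected numbers out of 2945:
  tall red-fruited: 2945 × 1/4 = 736.25
  tall yellow-fruited: 2945 × 1/4 = 736.25
  dwarf red-fruited: 2945 × 1/4 = 736.25
  dwarf yellow-fruited: 2945 × 1/4 = 736.25
Contribution of dwarf red-fruited: (758 − 736.25)² / 736.25 = 0.6425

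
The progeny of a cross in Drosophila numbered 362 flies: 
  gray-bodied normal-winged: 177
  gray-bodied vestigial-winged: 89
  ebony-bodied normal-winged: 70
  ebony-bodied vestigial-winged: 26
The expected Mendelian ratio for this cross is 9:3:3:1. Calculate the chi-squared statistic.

Expected counts for N = 362 under a 9:3:3:1 ratio (total parts = 16):
  gray-bodied normal-winged: 362 × 9/16 = 203.625
  gray-bodied vestigial-winged: 362 × 3/16 = 67.875
  ebony-bodied normal-winged: 362 × 3/16 = 67.875
  ebony-bodied vestigial-winged: 362 × 1/16 = 22.625
χ² = Σ (O − E)² / E
  gray-bodied normal-winged: (177 − 203.625)² / 203.625 = 3.4814
  gray-bodied vestigial-winged: (89 − 67.875)² / 67.875 = 6.5748
  ebony-bodied normal-winged: (70 − 67.875)² / 67.875 = 0.0665
  ebony-bodied vestigial-winged: (26 − 22.625)² / 22.625 = 0.5035
χ² = 3.4814 + 6.5748 + 0.0665 + 0.5035 = 10.6262 ≈ 10.626

10.626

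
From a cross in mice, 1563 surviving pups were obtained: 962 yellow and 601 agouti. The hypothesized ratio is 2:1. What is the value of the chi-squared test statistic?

18.426

Expected counts for N = 1563 under a 2:1 ratio (total parts = 3):
  yellow: 1563 × 2/3 = 1042
  agouti: 1563 × 1/3 = 521
χ² = Σ (O − E)² / E
  yellow: (962 − 1042)² / 1042 = 6.1420
  agouti: (601 − 521)² / 521 = 12.2841
χ² = 6.1420 + 12.2841 = 18.4261 ≈ 18.426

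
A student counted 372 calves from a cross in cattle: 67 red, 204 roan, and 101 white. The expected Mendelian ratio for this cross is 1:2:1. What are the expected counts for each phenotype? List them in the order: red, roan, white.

Total ratio parts = 4. Expected numbers out of 372:
  red: 372 × 1/4 = 93
  roan: 372 × 2/4 = 186
  white: 372 × 1/4 = 93

93, 186, 93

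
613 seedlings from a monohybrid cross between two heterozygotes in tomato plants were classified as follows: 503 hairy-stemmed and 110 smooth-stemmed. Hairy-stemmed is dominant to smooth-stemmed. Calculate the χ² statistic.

16.275

For a monohybrid cross between heterozygotes with complete dominance, the expected phenotypic ratio is 3:1.
Under the 3:1 hypothesis (Σ ratio = 4, N = 613):
  hairy-stemmed: 613 × 3/4 = 459.75
  smooth-stemmed: 613 × 1/4 = 153.25
χ² = Σ (O − E)² / E
  hairy-stemmed: (503 − 459.75)² / 459.75 = 4.0687
  smooth-stemmed: (110 − 153.25)² / 153.25 = 12.2060
χ² = 4.0687 + 12.2060 = 16.2747 ≈ 16.275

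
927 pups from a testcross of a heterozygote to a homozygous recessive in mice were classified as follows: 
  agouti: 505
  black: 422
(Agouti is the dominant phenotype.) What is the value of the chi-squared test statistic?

7.431

A testcross of a heterozygote (Aa × aa) gives a 1:1 phenotypic ratio.
Total ratio parts = 2. Expected numbers out of 927:
  agouti: 927 × 1/2 = 463.5
  black: 927 × 1/2 = 463.5
χ² = Σ (O − E)² / E
  agouti: (505 − 463.5)² / 463.5 = 3.7157
  black: (422 − 463.5)² / 463.5 = 3.7157
χ² = 3.7157 + 3.7157 = 7.4314 ≈ 7.431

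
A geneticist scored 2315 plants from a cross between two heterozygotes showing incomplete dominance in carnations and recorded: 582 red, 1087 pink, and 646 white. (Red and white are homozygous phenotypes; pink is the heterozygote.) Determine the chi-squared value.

With incomplete dominance, a heterozygote × heterozygote cross gives a 1:2:1 phenotypic ratio.
Total ratio parts = 4. Expected numbers out of 2315:
  red: 2315 × 1/4 = 578.75
  pink: 2315 × 2/4 = 1157.5
  white: 2315 × 1/4 = 578.75
χ² = Σ (O − E)² / E
  red: (582 − 578.75)² / 578.75 = 0.0183
  pink: (1087 − 1157.5)² / 1157.5 = 4.2940
  white: (646 − 578.75)² / 578.75 = 7.8144
χ² = 0.0183 + 4.2940 + 7.8144 = 12.1267 ≈ 12.127

12.127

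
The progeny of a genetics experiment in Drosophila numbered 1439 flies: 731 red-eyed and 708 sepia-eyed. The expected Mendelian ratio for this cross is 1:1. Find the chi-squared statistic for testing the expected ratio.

0.368

Under the 1:1 hypothesis (Σ ratio = 2, N = 1439):
  red-eyed: 1439 × 1/2 = 719.5
  sepia-eyed: 1439 × 1/2 = 719.5
χ² = Σ (O − E)² / E
  red-eyed: (731 − 719.5)² / 719.5 = 0.1838
  sepia-eyed: (708 − 719.5)² / 719.5 = 0.1838
χ² = 0.1838 + 0.1838 = 0.3676 ≈ 0.368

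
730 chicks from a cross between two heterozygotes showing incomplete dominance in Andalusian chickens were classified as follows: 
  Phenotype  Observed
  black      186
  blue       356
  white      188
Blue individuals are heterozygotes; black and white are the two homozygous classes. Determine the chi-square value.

0.455

With incomplete dominance, a heterozygote × heterozygote cross gives a 1:2:1 phenotypic ratio.
Expected counts for N = 730 under a 1:2:1 ratio (total parts = 4):
  black: 730 × 1/4 = 182.5
  blue: 730 × 2/4 = 365
  white: 730 × 1/4 = 182.5
χ² = Σ (O − E)² / E
  black: (186 − 182.5)² / 182.5 = 0.0671
  blue: (356 − 365)² / 365 = 0.2219
  white: (188 − 182.5)² / 182.5 = 0.1658
χ² = 0.0671 + 0.2219 + 0.1658 = 0.4548 ≈ 0.455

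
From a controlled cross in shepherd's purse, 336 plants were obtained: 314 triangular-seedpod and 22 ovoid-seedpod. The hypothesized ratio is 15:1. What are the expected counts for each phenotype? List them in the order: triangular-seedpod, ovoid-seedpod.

315, 21

Total ratio parts = 16. Expected numbers out of 336:
  triangular-seedpod: 336 × 15/16 = 315
  ovoid-seedpod: 336 × 1/16 = 21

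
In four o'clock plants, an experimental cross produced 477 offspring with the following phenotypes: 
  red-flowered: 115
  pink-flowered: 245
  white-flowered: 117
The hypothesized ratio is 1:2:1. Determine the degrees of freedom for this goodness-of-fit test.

A goodness-of-fit test with 3 phenotype classes has df = 3 − 1 = 2.

2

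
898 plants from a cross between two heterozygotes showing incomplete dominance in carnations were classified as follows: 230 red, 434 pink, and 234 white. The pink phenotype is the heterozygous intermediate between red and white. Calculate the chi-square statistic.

1.038

With incomplete dominance, a heterozygote × heterozygote cross gives a 1:2:1 phenotypic ratio.
The 1:2:1 ratio has 4 parts, so with N = 898 the expected counts are:
  red: 898 × 1/4 = 224.5
  pink: 898 × 2/4 = 449
  white: 898 × 1/4 = 224.5
χ² = Σ (O − E)² / E
  red: (230 − 224.5)² / 224.5 = 0.1347
  pink: (434 − 449)² / 449 = 0.5011
  white: (234 − 224.5)² / 224.5 = 0.4020
χ² = 0.1347 + 0.5011 + 0.4020 = 1.0378 ≈ 1.038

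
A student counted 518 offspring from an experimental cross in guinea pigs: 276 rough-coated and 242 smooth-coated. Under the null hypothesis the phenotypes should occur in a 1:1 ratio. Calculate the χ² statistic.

2.232

The 1:1 ratio has 2 parts, so with N = 518 the expected counts are:
  rough-coated: 518 × 1/2 = 259
  smooth-coated: 518 × 1/2 = 259
χ² = Σ (O − E)² / E
  rough-coated: (276 − 259)² / 259 = 1.1158
  smooth-coated: (242 − 259)² / 259 = 1.1158
χ² = 1.1158 + 1.1158 = 2.2316 ≈ 2.232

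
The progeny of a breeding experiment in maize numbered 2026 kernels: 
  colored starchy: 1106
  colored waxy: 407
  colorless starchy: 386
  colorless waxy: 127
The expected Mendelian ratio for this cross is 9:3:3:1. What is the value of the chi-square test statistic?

Total ratio parts = 16. Expected numbers out of 2026:
  colored starchy: 2026 × 9/16 = 1139.625
  colored waxy: 2026 × 3/16 = 379.875
  colorless starchy: 2026 × 3/16 = 379.875
  colorless waxy: 2026 × 1/16 = 126.625
χ² = Σ (O − E)² / E
  colored starchy: (1106 − 1139.625)² / 1139.625 = 0.9921
  colored waxy: (407 − 379.875)² / 379.875 = 1.9369
  colorless starchy: (386 − 379.875)² / 379.875 = 0.0988
  colorless waxy: (127 − 126.625)² / 126.625 = 0.0011
χ² = 0.9921 + 1.9369 + 0.0988 + 0.0011 = 3.0289 ≈ 3.029

3.029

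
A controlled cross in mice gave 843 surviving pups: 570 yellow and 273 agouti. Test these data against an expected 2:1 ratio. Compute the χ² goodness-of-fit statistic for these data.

0.342

The 2:1 ratio has 3 parts, so with N = 843 the expected counts are:
  yellow: 843 × 2/3 = 562
  agouti: 843 × 1/3 = 281
χ² = Σ (O − E)² / E
  yellow: (570 − 562)² / 562 = 0.1139
  agouti: (273 − 281)² / 281 = 0.2278
χ² = 0.1139 + 0.2278 = 0.3417 ≈ 0.342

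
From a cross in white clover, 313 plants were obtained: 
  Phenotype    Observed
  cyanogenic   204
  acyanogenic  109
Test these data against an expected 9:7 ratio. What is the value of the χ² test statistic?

The 9:7 ratio has 16 parts, so with N = 313 the expected counts are:
  cyanogenic: 313 × 9/16 = 176.0625
  acyanogenic: 313 × 7/16 = 136.9375
χ² = Σ (O − E)² / E
  cyanogenic: (204 − 176.0625)² / 176.0625 = 4.4331
  acyanogenic: (109 − 136.9375)² / 136.9375 = 5.6997
χ² = 4.4331 + 5.6997 = 10.1328 ≈ 10.133

10.133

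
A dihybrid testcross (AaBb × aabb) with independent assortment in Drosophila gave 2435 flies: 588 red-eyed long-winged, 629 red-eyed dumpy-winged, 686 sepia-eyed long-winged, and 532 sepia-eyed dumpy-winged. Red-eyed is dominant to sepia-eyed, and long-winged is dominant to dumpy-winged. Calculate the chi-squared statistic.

A dihybrid testcross with independent assortment gives a 1:1:1:1 ratio.
Expected counts for N = 2435 under a 1:1:1:1 ratio (total parts = 4):
  red-eyed long-winged: 2435 × 1/4 = 608.75
  red-eyed dumpy-winged: 2435 × 1/4 = 608.75
  sepia-eyed long-winged: 2435 × 1/4 = 608.75
  sepia-eyed dumpy-winged: 2435 × 1/4 = 608.75
χ² = Σ (O − E)² / E
  red-eyed long-winged: (588 − 608.75)² / 608.75 = 0.7073
  red-eyed dumpy-winged: (629 − 608.75)² / 608.75 = 0.6736
  sepia-eyed long-winged: (686 − 608.75)² / 608.75 = 9.8030
  sepia-eyed dumpy-winged: (532 − 608.75)² / 608.75 = 9.6765
χ² = 0.7073 + 0.6736 + 9.8030 + 9.6765 = 20.8604 ≈ 20.860

20.860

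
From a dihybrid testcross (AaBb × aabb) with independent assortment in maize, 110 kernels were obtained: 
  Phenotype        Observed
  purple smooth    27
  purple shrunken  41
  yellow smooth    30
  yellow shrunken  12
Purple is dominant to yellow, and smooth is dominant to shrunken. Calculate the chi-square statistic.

A dihybrid testcross with independent assortment gives a 1:1:1:1 ratio.
Expected counts for N = 110 under a 1:1:1:1 ratio (total parts = 4):
  purple smooth: 110 × 1/4 = 27.5
  purple shrunken: 110 × 1/4 = 27.5
  yellow smooth: 110 × 1/4 = 27.5
  yellow shrunken: 110 × 1/4 = 27.5
χ² = Σ (O − E)² / E
  purple smooth: (27 − 27.5)² / 27.5 = 0.0091
  purple shrunken: (41 − 27.5)² / 27.5 = 6.6273
  yellow smooth: (30 − 27.5)² / 27.5 = 0.2273
  yellow shrunken: (12 − 27.5)² / 27.5 = 8.7364
χ² = 0.0091 + 6.6273 + 0.2273 + 8.7364 = 15.6001 ≈ 15.600

15.600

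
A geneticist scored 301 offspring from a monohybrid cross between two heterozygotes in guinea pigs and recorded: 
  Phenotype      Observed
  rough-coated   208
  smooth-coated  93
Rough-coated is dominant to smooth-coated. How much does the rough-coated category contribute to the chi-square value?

For a monohybrid cross between heterozygotes with complete dominance, the expected phenotypic ratio is 3:1.
The 3:1 ratio has 4 parts, so with N = 301 the expected counts are:
  rough-coated: 301 × 3/4 = 225.75
  smooth-coated: 301 × 1/4 = 75.25
Contribution of rough-coated: (208 − 225.75)² / 225.75 = 1.3956

1.396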